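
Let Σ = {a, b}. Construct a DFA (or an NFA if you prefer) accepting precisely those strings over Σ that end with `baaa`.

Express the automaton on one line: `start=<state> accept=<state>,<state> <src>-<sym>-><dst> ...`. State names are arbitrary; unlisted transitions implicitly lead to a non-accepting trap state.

start=S0 accept=S4 S0-a->S0 S0-b->S1 S1-a->S2 S1-b->S1 S2-a->S3 S2-b->S1 S3-a->S4 S3-b->S1 S4-a->S0 S4-b->S1

Remember how much of `baaa` the current input suffix matches. State S0 means no match yet; S1 means the last symbol is `b`; S2 means the last 2 symbols are `ba`; S3 means the last 3 symbols are `baa`; S4 means the last 4 symbols are `baaa`. Only S4 accepts. On a mismatch, fall back to the longest proper suffix that is still a prefix of `baaa`.
5 states suffice.
        a   b  
>  S0   S0  S1 
   S1   S2  S1 
   S2   S3  S1 
   S3   S4  S1 
 * S4   S0  S1 
(> = start, * = accepting)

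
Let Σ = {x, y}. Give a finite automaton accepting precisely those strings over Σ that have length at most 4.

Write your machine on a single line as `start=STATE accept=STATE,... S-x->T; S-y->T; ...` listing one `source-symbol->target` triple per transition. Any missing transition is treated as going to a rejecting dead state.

We only need to distinguish lengths 0, 1, …, 4, and '>4'. Chain q0 → q1 → q2 → q3 → q4 → q5 on every symbol, with q5 looping. Accepting states: {q0, q1, q2, q3, q4}.
With 6 states:
        x   y  
>* q0   q1  q1 
 * q1   q2  q2 
 * q2   q3  q3 
 * q3   q4  q4 
 * q4   q5  q5 
   q5   q5  q5 
(> = start, * = accepting)

start=q0; accept=q0,q1,q2,q3,q4; q0-x->q1; q0-y->q1; q1-x->q2; q1-y->q2; q2-x->q3; q2-y->q3; q3-x->q4; q3-y->q4; q4-x->q5; q4-y->q5; q5-x->q5; q5-y->q5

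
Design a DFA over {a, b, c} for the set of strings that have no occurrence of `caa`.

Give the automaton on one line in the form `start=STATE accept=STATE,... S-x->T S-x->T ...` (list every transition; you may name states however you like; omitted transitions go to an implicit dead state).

This is the complement of 'contains `caa`'. Use the same substring-matching states — q0 through q3 holding how much of `caa` has just been matched — but flip the accepting set: everything except the trap q3 accepts.
4 states suffice.
        a   b   c  
>* q0   q0  q0  q1 
 * q1   q2  q0  q1 
 * q2   q3  q0  q1 
   q3   q3  q3  q3 
(> = start, * = accepting)

start=q0 accept=q0,q1,q2 q0-a->q0 q0-b->q0 q0-c->q1 q1-a->q2 q1-b->q0 q1-c->q1 q2-a->q3 q2-b->q0 q2-c->q1 q3-a->q3 q3-b->q3 q3-c->q3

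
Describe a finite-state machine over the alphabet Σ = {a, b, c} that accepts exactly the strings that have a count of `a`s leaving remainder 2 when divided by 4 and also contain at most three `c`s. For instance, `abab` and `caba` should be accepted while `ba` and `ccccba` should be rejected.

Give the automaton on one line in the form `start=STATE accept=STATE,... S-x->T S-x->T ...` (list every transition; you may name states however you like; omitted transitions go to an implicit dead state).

Build one automaton per condition and run them in lockstep. The first has 4 states tracking the count of `a`s modulo 4; the second has 5 states tracking the count of `c`s, saturating at 4. A product state is a pair (one from each), accepting exactly when both do.
A 20-state machine:
          a    b    c  
>  S0     S1   S0   S2 
   S1     S3   S1   S4 
   S2     S4   S2   S5 
 * S3     S6   S3   S7 
   S4     S7   S4   S8 
   S5     S8   S5   S9 
   S6     S0   S6  S10 
 * S7    S10   S7  S11 
   S8    S11   S8  S12 
   S9    S12   S9  S13 
   S10    S2  S10  S14 
 * S11   S14  S11  S15 
   S12   S15  S12  S16 
   S13   S16  S13  S13 
   S14    S5  S14  S17 
 * S15   S17  S15  S18 
   S16   S18  S16  S16 
   S17    S9  S17  S19 
   S18   S19  S18  S18 
   S19   S13  S19  S19 
(> = start, * = accepting)

start=S0 accept=S3,S7,S11,S15 S0-a->S1 S0-b->S0 S0-c->S2 S1-a->S3 S1-b->S1 S1-c->S4 S2-a->S4 S2-b->S2 S2-c->S5 S3-a->S6 S3-b->S3 S3-c->S7 S4-a->S7 S4-b->S4 S4-c->S8 S5-a->S8 S5-b->S5 S5-c->S9 S6-a->S0 S6-b->S6 S6-c->S10 S7-a->S10 S7-b->S7 S7-c->S11 S8-a->S11 S8-b->S8 S8-c->S12 S9-a->S12 S9-b->S9 S9-c->S13 S10-a->S2 S10-b->S10 S10-c->S14 S11-a->S14 S11-b->S11 S11-c->S15 S12-a->S15 S12-b->S12 S12-c->S16 S13-a->S16 S13-b->S13 S13-c->S13 S14-a->S5 S14-b->S14 S14-c->S17 S15-a->S17 S15-b->S15 S15-c->S18 S16-a->S18 S16-b->S16 S16-c->S16 S17-a->S9 S17-b->S17 S17-c->S19 S18-a->S19 S18-b->S18 S18-c->S18 S19-a->S13 S19-b->S19 S19-c->S19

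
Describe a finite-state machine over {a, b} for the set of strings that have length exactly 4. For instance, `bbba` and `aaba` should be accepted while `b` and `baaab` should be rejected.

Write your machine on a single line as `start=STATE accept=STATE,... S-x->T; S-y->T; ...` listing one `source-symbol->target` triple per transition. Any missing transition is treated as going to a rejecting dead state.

We only need to distinguish lengths 0, 1, …, 4, and '>4'. Chain S0 → S1 → S2 → S3 → S4 → S5 on every symbol, with S5 looping. Accepting states: {S4}.
A 6-state machine:
        a   b  
>  S0   S1  S1 
   S1   S2  S2 
   S2   S3  S3 
   S3   S4  S4 
 * S4   S5  S5 
   S5   S5  S5 
(> = start, * = accepting)

start=S0; accept=S4; S0-a->S1; S0-b->S1; S1-a->S2; S1-b->S2; S2-a->S3; S2-b->S3; S3-a->S4; S3-b->S4; S4-a->S5; S4-b->S5; S5-a->S5; S5-b->S5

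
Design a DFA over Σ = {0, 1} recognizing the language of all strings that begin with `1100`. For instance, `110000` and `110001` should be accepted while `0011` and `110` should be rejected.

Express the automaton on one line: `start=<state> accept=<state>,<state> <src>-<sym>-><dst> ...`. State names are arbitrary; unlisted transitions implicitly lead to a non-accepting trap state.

start=s0 accept=s4 s0-0->s5 s0-1->s1 s1-0->s5 s1-1->s2 s2-0->s3 s2-1->s5 s3-0->s4 s3-1->s5 s4-0->s4 s4-1->s4 s5-0->s5 s5-1->s5

Check the first 4 symbols one by one: s0 through s3 record how many have matched `1100` so far; any wrong symbol goes to the dead state s5. After all 4 match we enter the accepting sink s4.
With 6 states:
        0   1  
>  s0   s5  s1 
   s1   s5  s2 
   s2   s3  s5 
   s3   s4  s5 
 * s4   s4  s4 
   s5   s5  s5 
(> = start, * = accepting)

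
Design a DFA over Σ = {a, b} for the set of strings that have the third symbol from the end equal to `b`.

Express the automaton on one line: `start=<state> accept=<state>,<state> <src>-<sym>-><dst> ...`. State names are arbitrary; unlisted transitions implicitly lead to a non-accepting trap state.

A DFA must remember the last 3 symbols (since which symbol is third-to-last isn't known until the input ends). Use one state per possible window of the last ≤3 symbols; accept from those whose window starts with `b`.
15 states suffice.
          a    b  
>  q0     q1   q2 
   q1     q3   q4 
   q2     q5   q6 
   q3     q7   q8 
   q4     q9  q10 
   q5    q11  q12 
   q6    q13  q14 
   q7     q7   q8 
   q8     q9  q10 
   q9    q11  q12 
   q10   q13  q14 
 * q11    q7   q8 
 * q12    q9  q10 
 * q13   q11  q12 
 * q14   q13  q14 
(> = start, * = accepting)

start=q0 accept=q11,q12,q13,q14 q0-a->q1 q0-b->q2 q1-a->q3 q1-b->q4 q2-a->q5 q2-b->q6 q3-a->q7 q3-b->q8 q4-a->q9 q4-b->q10 q5-a->q11 q5-b->q12 q6-a->q13 q6-b->q14 q7-a->q7 q7-b->q8 q8-a->q9 q8-b->q10 q9-a->q11 q9-b->q12 q10-a->q13 q10-b->q14 q11-a->q7 q11-b->q8 q12-a->q9 q12-b->q10 q13-a->q11 q13-b->q12 q14-a->q13 q14-b->q14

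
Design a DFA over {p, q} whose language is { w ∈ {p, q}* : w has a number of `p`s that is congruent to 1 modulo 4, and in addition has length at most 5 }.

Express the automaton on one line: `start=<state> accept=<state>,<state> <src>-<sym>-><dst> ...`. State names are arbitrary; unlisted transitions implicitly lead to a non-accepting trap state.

Run two small machines in parallel and take their product. One (4 states) tracks the count of `p`s modulo 4; the other (7 states) tracks the input length, saturating at 6. Each combined state is a pair, one component from each; accept when both components accept.
       p  q 
>  A   B  C 
 * B   D  E 
   C   E  F 
   D   G  H 
 * E   H  I 
   F   I  J 
   G   K  L 
   H   L  M 
 * I   M  N 
   J   N  K 
   K   O  P 
   L   P  Q 
   M   Q  R 
 * N   R  O 
 * O   S  T 
   P   T  U 
   Q   U  V 
   R   V  S 
   S   V  S 
   T   S  T 
   U   T  U 
   V   U  V 
(> = start, * = accepting)

start=A accept=B,E,I,N,O A-p->B A-q->C B-p->D B-q->E C-p->E C-q->F D-p->G D-q->H E-p->H E-q->I F-p->I F-q->J G-p->K G-q->L H-p->L H-q->M I-p->M I-q->N J-p->N J-q->K K-p->O K-q->P L-p->P L-q->Q M-p->Q M-q->R N-p->R N-q->O O-p->S O-q->T P-p->T P-q->U Q-p->U Q-q->V R-p->V R-q->S S-p->V S-q->S T-p->S T-q->T U-p->T U-q->U V-p->U V-q->V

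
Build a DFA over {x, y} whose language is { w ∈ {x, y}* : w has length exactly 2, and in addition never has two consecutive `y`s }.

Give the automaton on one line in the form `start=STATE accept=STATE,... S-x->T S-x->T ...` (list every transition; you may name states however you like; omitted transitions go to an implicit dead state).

start=s0 accept=s3,s4 s0-x->s1 s0-y->s2 s1-x->s3 s1-y->s4 s2-x->s3 s2-y->s5 s3-x->s6 s3-y->s7 s4-x->s6 s4-y->s8 s5-x->s8 s5-y->s8 s6-x->s6 s6-y->s7 s7-x->s6 s7-y->s8 s8-x->s8 s8-y->s8

Handle the two conditions separately and then intersect. The first has 4 states tracking the input length, saturating at 3; the second has 3 states tracking partial matches of the forbidden pattern `yy`. A product state is a pair (one from each), accepting exactly when both do.
9 states suffice.
        x   y  
>  s0   s1  s2 
   s1   s3  s4 
   s2   s3  s5 
 * s3   s6  s7 
 * s4   s6  s8 
   s5   s8  s8 
   s6   s6  s7 
   s7   s6  s8 
   s8   s8  s8 
(> = start, * = accepting)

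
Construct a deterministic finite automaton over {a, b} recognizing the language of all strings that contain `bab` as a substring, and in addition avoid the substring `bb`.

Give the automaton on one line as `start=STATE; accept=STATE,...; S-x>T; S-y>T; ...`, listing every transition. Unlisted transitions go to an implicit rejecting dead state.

start=S0; accept=S4,S6; S0-a>S0; S0-b>S1; S1-a>S2; S1-b>S3; S2-a>S0; S2-b>S4; S3-a>S5; S3-b>S3; S4-a>S6; S4-b>S7; S5-a>S8; S5-b>S7; S6-a>S6; S6-b>S4; S7-a>S7; S7-b>S7; S8-a>S8; S8-b>S3

Run two small machines in parallel and take their product. The first has 4 states tracking whether and how much of `bab` has been seen; the second has 3 states tracking partial matches of the forbidden pattern `bb`. A product state is a pair (one from each), accepting exactly when both do.
With 9 states:
        a   b  
>  S0   S0  S1 
   S1   S2  S3 
   S2   S0  S4 
   S3   S5  S3 
 * S4   S6  S7 
   S5   S8  S7 
 * S6   S6  S4 
   S7   S7  S7 
   S8   S8  S3 
(> = start, * = accepting)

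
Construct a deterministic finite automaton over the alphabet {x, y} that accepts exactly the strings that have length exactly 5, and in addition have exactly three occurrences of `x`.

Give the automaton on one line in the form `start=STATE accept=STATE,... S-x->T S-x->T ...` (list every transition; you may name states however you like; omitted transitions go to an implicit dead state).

start=q0 accept=q12 q0-x->q1 q0-y->q2 q1-x->q3 q1-y->q4 q2-x->q4 q2-y->q5 q3-x->q6 q3-y->q7 q4-x->q7 q4-y->q8 q5-x->q8 q5-y->q9 q6-x->q9 q6-y->q10 q7-x->q10 q7-y->q11 q8-x->q11 q8-y->q9 q9-x->q9 q9-y->q9 q10-x->q9 q10-y->q12 q11-x->q12 q11-y->q9 q12-x->q9 q12-y->q9

Build one automaton per condition and run them in lockstep. One (7 states) tracks the input length, saturating at 6; the other (5 states) tracks the count of `x`s, saturating at 4. Each combined state is a pair, one component from each; accept when both components accept. After merging equivalent states the machine shrinks.
A 13-state machine:
          x    y  
>  q0     q1   q2 
   q1     q3   q4 
   q2     q4   q5 
   q3     q6   q7 
   q4     q7   q8 
   q5     q8   q9 
   q6     q9  q10 
   q7    q10  q11 
   q8    q11   q9 
   q9     q9   q9 
   q10    q9  q12 
   q11   q12   q9 
 * q12    q9   q9 
(> = start, * = accepting)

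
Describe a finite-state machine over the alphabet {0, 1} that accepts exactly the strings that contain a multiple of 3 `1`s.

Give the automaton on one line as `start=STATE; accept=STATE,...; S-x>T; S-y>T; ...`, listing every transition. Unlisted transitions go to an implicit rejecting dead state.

Keep the running count of `1`s modulo 3: each `1` advances along the cycle q0 → q1 → q2 → q0 while other symbols loop. Accept at q0.
With 3 states:
        0   1  
>* q0   q0  q1 
   q1   q1  q2 
   q2   q2  q0 
(> = start, * = accepting)

start=q0; accept=q0; q0-0>q0; q0-1>q1; q1-0>q1; q1-1>q2; q2-0>q2; q2-1>q0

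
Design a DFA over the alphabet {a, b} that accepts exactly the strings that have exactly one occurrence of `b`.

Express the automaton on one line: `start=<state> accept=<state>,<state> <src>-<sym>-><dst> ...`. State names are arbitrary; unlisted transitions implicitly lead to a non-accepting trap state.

start=S0 accept=S1 S0-a->S0 S0-b->S1 S1-a->S1 S1-b->S2 S2-a->S2 S2-b->S2

Only the number of `b`s matters, and only up to 2. Make a chain S0 → S1 → S2 advanced by each `b` (with S2 absorbing); every other symbol self-loops. The accepting set is {S1}.
        a   b  
>  S0   S0  S1 
 * S1   S1  S2 
   S2   S2  S2 
(> = start, * = accepting)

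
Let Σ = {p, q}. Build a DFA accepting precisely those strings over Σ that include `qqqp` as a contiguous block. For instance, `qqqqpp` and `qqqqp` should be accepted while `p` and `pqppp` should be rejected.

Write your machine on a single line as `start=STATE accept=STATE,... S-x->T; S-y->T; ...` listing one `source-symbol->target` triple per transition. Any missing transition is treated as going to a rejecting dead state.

States s0..s3 record the length of the longest prefix of `qqqp` that matches the current input suffix. Reaching s4 means `qqqp` has been seen, and we stay there forever. Accept from s4.
A 5-state machine:
        p   q  
>  s0   s0  s1 
   s1   s0  s2 
   s2   s0  s3 
   s3   s4  s3 
 * s4   s4  s4 
(> = start, * = accepting)

start=s0; accept=s4; s0-p->s0; s0-q->s1; s1-p->s0; s1-q->s2; s2-p->s0; s2-q->s3; s3-p->s4; s3-q->s3; s4-p->s4; s4-q->s4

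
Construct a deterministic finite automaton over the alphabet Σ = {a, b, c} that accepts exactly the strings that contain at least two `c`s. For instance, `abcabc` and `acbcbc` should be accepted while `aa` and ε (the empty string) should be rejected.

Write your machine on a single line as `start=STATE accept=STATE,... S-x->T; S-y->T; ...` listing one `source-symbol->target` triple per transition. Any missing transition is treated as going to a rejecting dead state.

start=q0; accept=q2,q3; q0-a->q0; q0-b->q0; q0-c->q1; q1-a->q1; q1-b->q1; q1-c->q2; q2-a->q2; q2-b->q2; q2-c->q3; q3-a->q3; q3-b->q3; q3-c->q3

Only the number of `c`s matters, and only up to 3. Make a chain q0 → q1 → q2 → q3 advanced by each `c` (with q3 absorbing); every other symbol self-loops. The accepting set is {q2, q3}.
A 4-state machine:
        a   b   c  
>  q0   q0  q0  q1 
   q1   q1  q1  q2 
 * q2   q2  q2  q3 
 * q3   q3  q3  q3 
(> = start, * = accepting)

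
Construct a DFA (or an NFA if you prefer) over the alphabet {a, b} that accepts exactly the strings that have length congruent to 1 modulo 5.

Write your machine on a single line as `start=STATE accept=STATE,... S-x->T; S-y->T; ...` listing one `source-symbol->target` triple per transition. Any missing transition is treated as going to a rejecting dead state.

start=S0; accept=S1; S0-a->S1; S0-b->S1; S1-a->S2; S1-b->S2; S2-a->S3; S2-b->S3; S3-a->S4; S3-b->S4; S4-a->S0; S4-b->S0

Count input length modulo 5: every symbol advances one step around the cycle S0 → S1 → S2 → S3 → S4 → S0. Accept at S1.
A 5-state machine:
        a   b  
>  S0   S1  S1 
 * S1   S2  S2 
   S2   S3  S3 
   S3   S4  S4 
   S4   S0  S0 
(> = start, * = accepting)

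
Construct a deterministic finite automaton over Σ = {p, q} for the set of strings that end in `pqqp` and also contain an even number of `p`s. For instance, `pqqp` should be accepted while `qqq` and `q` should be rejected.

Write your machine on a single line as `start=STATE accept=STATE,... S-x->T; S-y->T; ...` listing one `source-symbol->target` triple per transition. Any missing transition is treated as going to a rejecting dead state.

start=s0; accept=s4; s0-p->s1; s0-q->s0; s1-p->s0; s1-q->s2; s2-p->s0; s2-q->s3; s3-p->s4; s3-q->s5; s4-p->s1; s4-q->s0; s5-p->s0; s5-q->s5

Handle the two conditions separately and then intersect. The first has 5 states tracking how much of the suffix `pqqp` has currently been matched; the second has 2 states tracking the count of `p`s modulo 2. A product state is a pair (one from each), accepting exactly when both do. Equivalent product states are then merged.
6 states suffice.
        p   q  
>  s0   s1  s0 
   s1   s0  s2 
   s2   s0  s3 
   s3   s4  s5 
 * s4   s1  s0 
   s5   s0  s5 
(> = start, * = accepting)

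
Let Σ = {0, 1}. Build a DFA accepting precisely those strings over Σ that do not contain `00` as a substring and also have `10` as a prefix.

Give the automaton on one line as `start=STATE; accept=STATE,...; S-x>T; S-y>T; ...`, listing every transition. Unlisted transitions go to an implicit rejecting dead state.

Run two small machines in parallel and take their product. The first has 3 states tracking partial matches of the forbidden pattern `00`; the second has 4 states tracking whether the input so far still matches the prefix `10`. A product state is a pair (one from each), accepting exactly when both do. Minimizing collapses redundant product states.
5 states suffice.
        0   1  
>  S0   S1  S2 
   S1   S1  S1 
   S2   S3  S1 
 * S3   S1  S4 
 * S4   S3  S4 
(> = start, * = accepting)

start=S0; accept=S3,S4; S0-0>S1; S0-1>S2; S1-0>S1; S1-1>S1; S2-0>S3; S2-1>S1; S3-0>S1; S3-1>S4; S4-0>S3; S4-1>S4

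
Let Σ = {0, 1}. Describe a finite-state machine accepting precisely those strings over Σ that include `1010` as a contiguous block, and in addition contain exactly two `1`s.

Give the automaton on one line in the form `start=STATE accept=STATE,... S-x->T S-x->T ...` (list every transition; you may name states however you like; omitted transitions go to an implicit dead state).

Run two small machines in parallel and take their product. The first has 5 states tracking whether and how much of `1010` has been seen; the second has 4 states tracking the count of `1`s, saturating at 3. A product state is a pair (one from each), accepting exactly when both do. After merging equivalent states the machine shrinks.
A 6-state machine:
        0   1  
>  s0   s0  s1 
   s1   s2  s3 
   s2   s3  s4 
   s3   s3  s3 
   s4   s5  s3 
 * s5   s5  s3 
(> = start, * = accepting)

start=s0 accept=s5 s0-0->s0 s0-1->s1 s1-0->s2 s1-1->s3 s2-0->s3 s2-1->s4 s3-0->s3 s3-1->s3 s4-0->s5 s4-1->s3 s5-0->s5 s5-1->s3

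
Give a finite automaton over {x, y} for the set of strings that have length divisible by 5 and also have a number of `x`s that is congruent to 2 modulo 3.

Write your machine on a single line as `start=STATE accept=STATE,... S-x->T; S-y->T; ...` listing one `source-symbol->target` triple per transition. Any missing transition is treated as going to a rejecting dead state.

Handle the two conditions separately and then intersect. One (5 states) tracks the input length modulo 5; the other (3 states) tracks the count of `x`s modulo 3. Each combined state is a pair, one component from each; accept when both components accept.
15 states suffice.
       x  y 
>  A   B  C 
   B   D  E 
   C   E  F 
   D   G  H 
   E   H  I 
   F   I  G 
   G   J  K 
   H   K  L 
   I   L  J 
   J   M  N 
   K   N  A 
   L   A  M 
 * M   C  O 
   N   O  B 
   O   F  D 
(> = start, * = accepting)

start=A; accept=M; A-x->B; A-y->C; B-x->D; B-y->E; C-x->E; C-y->F; D-x->G; D-y->H; E-x->H; E-y->I; F-x->I; F-y->G; G-x->J; G-y->K; H-x->K; H-y->L; I-x->L; I-y->J; J-x->M; J-y->N; K-x->N; K-y->A; L-x->A; L-y->M; M-x->C; M-y->O; N-x->O; N-y->B; O-x->F; O-y->D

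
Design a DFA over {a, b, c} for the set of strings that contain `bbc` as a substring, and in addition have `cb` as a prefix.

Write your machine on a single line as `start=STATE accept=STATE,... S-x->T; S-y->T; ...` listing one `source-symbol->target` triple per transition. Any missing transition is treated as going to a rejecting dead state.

start=s0; accept=s6; s0-a->s1; s0-b->s1; s0-c->s2; s1-a->s1; s1-b->s1; s1-c->s1; s2-a->s1; s2-b->s3; s2-c->s1; s3-a->s4; s3-b->s5; s3-c->s4; s4-a->s4; s4-b->s3; s4-c->s4; s5-a->s4; s5-b->s5; s5-c->s6; s6-a->s6; s6-b->s6; s6-c->s6

Handle the two conditions separately and then intersect. The first has 4 states tracking whether and how much of `bbc` has been seen; the second has 4 states tracking whether the input so far still matches the prefix `cb`. A product state is a pair (one from each), accepting exactly when both do. Equivalent product states are then merged.
With 7 states:
        a   b   c  
>  s0   s1  s1  s2 
   s1   s1  s1  s1 
   s2   s1  s3  s1 
   s3   s4  s5  s4 
   s4   s4  s3  s4 
   s5   s4  s5  s6 
 * s6   s6  s6  s6 
(> = start, * = accepting)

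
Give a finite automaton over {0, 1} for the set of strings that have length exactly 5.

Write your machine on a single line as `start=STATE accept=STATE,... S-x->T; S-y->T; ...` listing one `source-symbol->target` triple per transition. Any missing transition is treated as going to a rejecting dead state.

We only need to distinguish lengths 0, 1, …, 5, and '>5'. Chain s0 → s1 → s2 → s3 → s4 → s5 → s6 on every symbol, with s6 looping. Accepting states: {s5}.
        0   1  
>  s0   s1  s1 
   s1   s2  s2 
   s2   s3  s3 
   s3   s4  s4 
   s4   s5  s5 
 * s5   s6  s6 
   s6   s6  s6 
(> = start, * = accepting)

start=s0; accept=s5; s0-0->s1; s0-1->s1; s1-0->s2; s1-1->s2; s2-0->s3; s2-1->s3; s3-0->s4; s3-1->s4; s4-0->s5; s4-1->s5; s5-0->s6; s5-1->s6; s6-0->s6; s6-1->s6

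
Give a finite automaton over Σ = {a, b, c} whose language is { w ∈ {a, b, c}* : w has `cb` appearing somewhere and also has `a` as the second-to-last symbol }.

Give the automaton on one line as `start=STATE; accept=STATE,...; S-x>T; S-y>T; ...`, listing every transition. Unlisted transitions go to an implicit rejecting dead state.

start=q0; accept=q4,q5; q0-a>q0; q0-b>q0; q0-c>q1; q1-a>q0; q1-b>q2; q1-c>q1; q2-a>q3; q2-b>q2; q2-c>q2; q3-a>q4; q3-b>q5; q3-c>q5; q4-a>q4; q4-b>q5; q4-c>q5; q5-a>q3; q5-b>q2; q5-c>q2

Handle the two conditions separately and then intersect. One (3 states) tracks whether and how much of `cb` has been seen; the other (13 states) tracks the last 2 symbols read. Each combined state is a pair, one component from each; accept when both components accept. After merging equivalent states the machine shrinks.
        a   b   c  
>  q0   q0  q0  q1 
   q1   q0  q2  q1 
   q2   q3  q2  q2 
   q3   q4  q5  q5 
 * q4   q4  q5  q5 
 * q5   q3  q2  q2 
(> = start, * = accepting)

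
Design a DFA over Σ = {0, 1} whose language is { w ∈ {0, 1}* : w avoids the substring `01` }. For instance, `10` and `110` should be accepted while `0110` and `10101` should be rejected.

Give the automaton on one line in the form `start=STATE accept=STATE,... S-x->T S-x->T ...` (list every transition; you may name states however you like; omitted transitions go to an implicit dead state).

start=A accept=A,B A-0->B A-1->A B-0->B B-1->C C-0->C C-1->C

This is the complement of 'contains `01`'. Use the same substring-matching states — A through C holding how much of `01` has just been matched — but flip the accepting set: everything except the trap C accepts.
3 states suffice.
       0  1 
>* A   B  A 
 * B   B  C 
   C   C  C 
(> = start, * = accepting)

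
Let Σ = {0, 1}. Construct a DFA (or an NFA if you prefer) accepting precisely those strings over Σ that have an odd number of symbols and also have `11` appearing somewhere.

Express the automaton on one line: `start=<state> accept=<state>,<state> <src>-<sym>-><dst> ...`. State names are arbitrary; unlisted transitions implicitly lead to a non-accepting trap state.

start=A accept=F A-0->B A-1->C B-0->A B-1->D C-0->A C-1->E D-0->B D-1->F E-0->F E-1->F F-0->E F-1->E

Build one automaton per condition and run them in lockstep. The first has 2 states tracking the input length modulo 2; the second has 3 states tracking whether and how much of `11` has been seen. A product state is a pair (one from each), accepting exactly when both do.
       0  1 
>  A   B  C 
   B   A  D 
   C   A  E 
   D   B  F 
   E   F  F 
 * F   E  E 
(> = start, * = accepting)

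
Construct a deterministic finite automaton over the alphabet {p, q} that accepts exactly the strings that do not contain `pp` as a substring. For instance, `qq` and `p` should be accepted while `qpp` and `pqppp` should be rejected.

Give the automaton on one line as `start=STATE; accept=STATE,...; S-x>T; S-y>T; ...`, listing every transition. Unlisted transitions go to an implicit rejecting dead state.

This is the complement of 'contains `pp`'. Use the same substring-matching states — S0 through S2 holding how much of `pp` has just been matched — but flip the accepting set: everything except the trap S2 accepts.
3 states suffice.
        p   q  
>* S0   S1  S0 
 * S1   S2  S0 
   S2   S2  S2 
(> = start, * = accepting)

start=S0; accept=S0,S1; S0-p>S1; S0-q>S0; S1-p>S2; S1-q>S0; S2-p>S2; S2-q>S2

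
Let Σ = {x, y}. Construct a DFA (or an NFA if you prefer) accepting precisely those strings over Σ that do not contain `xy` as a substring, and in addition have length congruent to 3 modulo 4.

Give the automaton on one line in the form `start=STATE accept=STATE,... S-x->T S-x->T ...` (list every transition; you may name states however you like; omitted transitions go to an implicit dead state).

Build one automaton per condition and run them in lockstep. One (3 states) tracks partial matches of the forbidden pattern `xy`; the other (4 states) tracks the input length modulo 4. Each combined state is a pair, one component from each; accept when both components accept. Equivalent product states are then merged.
With 9 states:
       x  y 
>  A   B  C 
   B   D  E 
   C   D  F 
   D   G  E 
   E   E  E 
   F   G  H 
 * G   I  E 
 * H   I  A 
   I   B  E 
(> = start, * = accepting)

start=A accept=G,H A-x->B A-y->C B-x->D B-y->E C-x->D C-y->F D-x->G D-y->E E-x->E E-y->E F-x->G F-y->H G-x->I G-y->E H-x->I H-y->A I-x->B I-y->E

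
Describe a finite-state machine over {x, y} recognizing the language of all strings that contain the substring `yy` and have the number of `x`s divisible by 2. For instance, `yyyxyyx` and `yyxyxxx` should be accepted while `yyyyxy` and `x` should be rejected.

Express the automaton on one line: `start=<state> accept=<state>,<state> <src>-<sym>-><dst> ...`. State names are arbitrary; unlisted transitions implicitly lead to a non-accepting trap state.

Build one automaton per condition and run them in lockstep. The first has 3 states tracking whether and how much of `yy` has been seen; the second has 2 states tracking the count of `x`s modulo 2. A product state is a pair (one from each), accepting exactly when both do.
        x   y  
>  q0   q1  q2 
   q1   q0  q3 
   q2   q1  q4 
   q3   q0  q5 
 * q4   q5  q4 
   q5   q4  q5 
(> = start, * = accepting)

start=q0 accept=q4 q0-x->q1 q0-y->q2 q1-x->q0 q1-y->q3 q2-x->q1 q2-y->q4 q3-x->q0 q3-y->q5 q4-x->q5 q4-y->q4 q5-x->q4 q5-y->q5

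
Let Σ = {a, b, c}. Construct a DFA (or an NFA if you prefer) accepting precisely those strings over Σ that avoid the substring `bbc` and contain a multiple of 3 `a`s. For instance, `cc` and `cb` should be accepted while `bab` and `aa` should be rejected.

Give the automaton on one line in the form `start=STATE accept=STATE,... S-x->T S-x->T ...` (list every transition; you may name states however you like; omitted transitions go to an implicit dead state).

Build one automaton per condition and run them in lockstep. One (4 states) tracks partial matches of the forbidden pattern `bbc`; the other (3 states) tracks the count of `a`s modulo 3. Each combined state is a pair, one component from each; accept when both components accept. After merging equivalent states the machine shrinks.
10 states suffice.
        a   b   c  
>* S0   S1  S2  S0 
   S1   S3  S4  S1 
 * S2   S1  S5  S0 
   S3   S0  S6  S3 
   S4   S3  S7  S1 
 * S5   S1  S5  S8 
   S6   S0  S9  S3 
   S7   S3  S7  S8 
   S8   S8  S8  S8 
   S9   S0  S9  S8 
(> = start, * = accepting)

start=S0 accept=S0,S2,S5 S0-a->S1 S0-b->S2 S0-c->S0 S1-a->S3 S1-b->S4 S1-c->S1 S2-a->S1 S2-b->S5 S2-c->S0 S3-a->S0 S3-b->S6 S3-c->S3 S4-a->S3 S4-b->S7 S4-c->S1 S5-a->S1 S5-b->S5 S5-c->S8 S6-a->S0 S6-b->S9 S6-c->S3 S7-a->S3 S7-b->S7 S7-c->S8 S8-a->S8 S8-b->S8 S8-c->S8 S9-a->S0 S9-b->S9 S9-c->S8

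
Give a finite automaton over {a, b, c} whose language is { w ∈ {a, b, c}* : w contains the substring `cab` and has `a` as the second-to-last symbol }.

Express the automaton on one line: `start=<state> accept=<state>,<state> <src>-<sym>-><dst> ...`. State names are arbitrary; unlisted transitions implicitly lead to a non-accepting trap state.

start=s0 accept=s13,s17,s18 s0-a->s1 s0-b->s2 s0-c->s3 s1-a->s4 s1-b->s5 s1-c->s6 s2-a->s7 s2-b->s8 s2-c->s9 s3-a->s10 s3-b->s11 s3-c->s12 s4-a->s4 s4-b->s5 s4-c->s6 s5-a->s7 s5-b->s8 s5-c->s9 s6-a->s10 s6-b->s11 s6-c->s12 s7-a->s4 s7-b->s5 s7-c->s6 s8-a->s7 s8-b->s8 s8-c->s9 s9-a->s10 s9-b->s11 s9-c->s12 s10-a->s4 s10-b->s13 s10-c->s6 s11-a->s7 s11-b->s8 s11-c->s9 s12-a->s10 s12-b->s11 s12-c->s12 s13-a->s14 s13-b->s15 s13-c->s16 s14-a->s17 s14-b->s13 s14-c->s18 s15-a->s14 s15-b->s15 s15-c->s16 s16-a->s19 s16-b->s20 s16-c->s21 s17-a->s17 s17-b->s13 s17-c->s18 s18-a->s19 s18-b->s20 s18-c->s21 s19-a->s17 s19-b->s13 s19-c->s18 s20-a->s14 s20-b->s15 s20-c->s16 s21-a->s19 s21-b->s20 s21-c->s21

Build one automaton per condition and run them in lockstep. One (4 states) tracks whether and how much of `cab` has been seen; the other (13 states) tracks the last 2 symbols read. Each combined state is a pair, one component from each; accept when both components accept.
With 22 states:
          a    b    c  
>  s0     s1   s2   s3 
   s1     s4   s5   s6 
   s2     s7   s8   s9 
   s3    s10  s11  s12 
   s4     s4   s5   s6 
   s5     s7   s8   s9 
   s6    s10  s11  s12 
   s7     s4   s5   s6 
   s8     s7   s8   s9 
   s9    s10  s11  s12 
   s10    s4  s13   s6 
   s11    s7   s8   s9 
   s12   s10  s11  s12 
 * s13   s14  s15  s16 
   s14   s17  s13  s18 
   s15   s14  s15  s16 
   s16   s19  s20  s21 
 * s17   s17  s13  s18 
 * s18   s19  s20  s21 
   s19   s17  s13  s18 
   s20   s14  s15  s16 
   s21   s19  s20  s21 
(> = start, * = accepting)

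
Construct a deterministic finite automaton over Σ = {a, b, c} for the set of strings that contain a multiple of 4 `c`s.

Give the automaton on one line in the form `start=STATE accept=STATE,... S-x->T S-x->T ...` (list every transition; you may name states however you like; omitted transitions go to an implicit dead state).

start=S0 accept=S0 S0-a->S0 S0-b->S0 S0-c->S1 S1-a->S1 S1-b->S1 S1-c->S2 S2-a->S2 S2-b->S2 S2-c->S3 S3-a->S3 S3-b->S3 S3-c->S0

The only thing that matters is how many `c`s have appeared, reduced mod 4. Use one state per residue: S0 for 0, …, S3 for 3. Reading `c` moves to the next residue; anything else stays put. S0 is accepting.
A 4-state machine:
        a   b   c  
>* S0   S0  S0  S1 
   S1   S1  S1  S2 
   S2   S2  S2  S3 
   S3   S3  S3  S0 
(> = start, * = accepting)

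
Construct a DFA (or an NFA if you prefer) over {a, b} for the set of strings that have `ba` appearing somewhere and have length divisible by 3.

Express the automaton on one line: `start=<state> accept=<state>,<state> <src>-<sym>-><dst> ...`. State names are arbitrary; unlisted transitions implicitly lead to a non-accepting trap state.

Run two small machines in parallel and take their product. One (3 states) tracks whether and how much of `ba` has been seen; the other (3 states) tracks the input length modulo 3. Each combined state is a pair, one component from each; accept when both components accept.
9 states suffice.
        a   b  
>  q0   q1  q2 
   q1   q3  q4 
   q2   q5  q4 
   q3   q0  q6 
   q4   q7  q6 
   q5   q7  q7 
   q6   q8  q2 
 * q7   q8  q8 
   q8   q5  q5 
(> = start, * = accepting)

start=q0 accept=q7 q0-a->q1 q0-b->q2 q1-a->q3 q1-b->q4 q2-a->q5 q2-b->q4 q3-a->q0 q3-b->q6 q4-a->q7 q4-b->q6 q5-a->q7 q5-b->q7 q6-a->q8 q6-b->q2 q7-a->q8 q7-b->q8 q8-a->q5 q8-b->q5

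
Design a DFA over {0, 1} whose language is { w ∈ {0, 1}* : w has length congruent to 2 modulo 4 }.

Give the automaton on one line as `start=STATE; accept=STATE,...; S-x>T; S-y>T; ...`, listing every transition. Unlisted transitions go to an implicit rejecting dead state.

Count input length modulo 4: every symbol advances one step around the cycle S0 → S1 → S2 → S3 → S0. Accept at S2.
        0   1  
>  S0   S1  S1 
   S1   S2  S2 
 * S2   S3  S3 
   S3   S0  S0 
(> = start, * = accepting)

start=S0; accept=S2; S0-0>S1; S0-1>S1; S1-0>S2; S1-1>S2; S2-0>S3; S2-1>S3; S3-0>S0; S3-1>S0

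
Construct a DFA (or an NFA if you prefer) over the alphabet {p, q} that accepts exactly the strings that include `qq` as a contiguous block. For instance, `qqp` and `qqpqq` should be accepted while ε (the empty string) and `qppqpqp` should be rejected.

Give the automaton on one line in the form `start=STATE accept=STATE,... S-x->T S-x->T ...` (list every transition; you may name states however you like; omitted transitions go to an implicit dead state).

start=A accept=C A-p->A A-q->B B-p->A B-q->C C-p->C C-q->C

Track how much of `qq` has been matched so far: state A is no progress, C is the absorbing accept state reached once `qq` has occurred. Intermediate states record partial matches; on a mismatch, fall back to the longest reusable overlap.
A 3-state machine:
       p  q 
>  A   A  B 
   B   A  C 
 * C   C  C 
(> = start, * = accepting)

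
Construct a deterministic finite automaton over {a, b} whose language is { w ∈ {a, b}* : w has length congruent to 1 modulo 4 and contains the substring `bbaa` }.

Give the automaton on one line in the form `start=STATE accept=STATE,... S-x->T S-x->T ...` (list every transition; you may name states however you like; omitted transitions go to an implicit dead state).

Handle the two conditions separately and then intersect. One (4 states) tracks the input length modulo 4; the other (5 states) tracks whether and how much of `bbaa` has been seen. Each combined state is a pair, one component from each; accept when both components accept.
A 20-state machine:
          a    b  
>  q0     q1   q2 
   q1     q3   q4 
   q2     q3   q5 
   q3     q6   q7 
   q4     q6   q8 
   q5     q9   q8 
   q6     q0  q10 
   q7     q0  q11 
   q8    q12  q11 
   q9    q13  q10 
   q10    q1  q14 
   q11   q15  q14 
   q12   q16   q2 
   q13   q16  q16 
   q14   q17   q5 
   q15   q18   q4 
 * q16   q18  q18 
   q17   q19   q7 
   q18   q19  q19 
   q19   q13  q13 
(> = start, * = accepting)

start=q0 accept=q16 q0-a->q1 q0-b->q2 q1-a->q3 q1-b->q4 q2-a->q3 q2-b->q5 q3-a->q6 q3-b->q7 q4-a->q6 q4-b->q8 q5-a->q9 q5-b->q8 q6-a->q0 q6-b->q10 q7-a->q0 q7-b->q11 q8-a->q12 q8-b->q11 q9-a->q13 q9-b->q10 q10-a->q1 q10-b->q14 q11-a->q15 q11-b->q14 q12-a->q16 q12-b->q2 q13-a->q16 q13-b->q16 q14-a->q17 q14-b->q5 q15-a->q18 q15-b->q4 q16-a->q18 q16-b->q18 q17-a->q19 q17-b->q7 q18-a->q19 q18-b->q19 q19-a->q13 q19-b->q13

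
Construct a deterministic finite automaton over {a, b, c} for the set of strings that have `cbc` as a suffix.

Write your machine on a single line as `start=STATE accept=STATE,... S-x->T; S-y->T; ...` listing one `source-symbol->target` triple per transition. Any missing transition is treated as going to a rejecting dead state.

Remember how much of `cbc` the current input suffix matches. State S0 means no match yet; S1 means the last symbol is `c`; S2 means the last 2 symbols are `cb`; S3 means the last 3 symbols are `cbc`. Only S3 accepts. On a mismatch, fall back to the longest proper suffix that is still a prefix of `cbc`.
With 4 states:
        a   b   c  
>  S0   S0  S0  S1 
   S1   S0  S2  S1 
   S2   S0  S0  S3 
 * S3   S0  S2  S1 
(> = start, * = accepting)

start=S0; accept=S3; S0-a->S0; S0-b->S0; S0-c->S1; S1-a->S0; S1-b->S2; S1-c->S1; S2-a->S0; S2-b->S0; S2-c->S3; S3-a->S0; S3-b->S2; S3-c->S1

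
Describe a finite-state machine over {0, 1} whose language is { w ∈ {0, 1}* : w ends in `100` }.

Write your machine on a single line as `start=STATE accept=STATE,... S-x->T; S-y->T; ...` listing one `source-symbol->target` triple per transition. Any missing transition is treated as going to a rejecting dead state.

Let each state record the length of the longest suffix of the input read so far that is also a prefix of `100`. B means the last symbol is `1`; C means the last 2 symbols are `10`; D means the last 3 symbols are `100`. Accept only at D, where the string currently ends in `100`.
4 states suffice.
       0  1 
>  A   A  B 
   B   C  B 
   C   D  B 
 * D   A  B 
(> = start, * = accepting)

start=A; accept=D; A-0->A; A-1->B; B-0->C; B-1->B; C-0->D; C-1->B; D-0->A; D-1->B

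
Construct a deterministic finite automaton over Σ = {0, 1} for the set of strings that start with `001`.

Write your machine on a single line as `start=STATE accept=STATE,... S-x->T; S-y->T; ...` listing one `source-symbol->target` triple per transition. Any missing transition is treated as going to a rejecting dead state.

start=A; accept=D; A-0->B; A-1->E; B-0->C; B-1->E; C-0->E; C-1->D; D-0->D; D-1->D; E-0->E; E-1->E

Check the first 3 symbols one by one: A through C record how many have matched `001` so far; any wrong symbol goes to the dead state E. After all 3 match we enter the accepting sink D.
A 5-state machine:
       0  1 
>  A   B  E 
   B   C  E 
   C   E  D 
 * D   D  D 
   E   E  E 
(> = start, * = accepting)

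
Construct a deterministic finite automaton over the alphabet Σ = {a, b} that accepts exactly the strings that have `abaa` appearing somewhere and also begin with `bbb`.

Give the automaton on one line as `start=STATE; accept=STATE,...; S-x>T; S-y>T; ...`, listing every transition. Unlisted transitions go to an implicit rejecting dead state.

start=s0; accept=s12; s0-a>s1; s0-b>s2; s1-a>s1; s1-b>s3; s2-a>s1; s2-b>s4; s3-a>s5; s3-b>s6; s4-a>s1; s4-b>s7; s5-a>s8; s5-b>s3; s6-a>s1; s6-b>s6; s7-a>s9; s7-b>s7; s8-a>s8; s8-b>s8; s9-a>s9; s9-b>s10; s10-a>s11; s10-b>s7; s11-a>s12; s11-b>s10; s12-a>s12; s12-b>s12

Build one automaton per condition and run them in lockstep. One (5 states) tracks whether and how much of `abaa` has been seen; the other (5 states) tracks whether the input so far still matches the prefix `bbb`. Each combined state is a pair, one component from each; accept when both components accept.
A 13-state machine:
          a    b  
>  s0     s1   s2 
   s1     s1   s3 
   s2     s1   s4 
   s3     s5   s6 
   s4     s1   s7 
   s5     s8   s3 
   s6     s1   s6 
   s7     s9   s7 
   s8     s8   s8 
   s9     s9  s10 
   s10   s11   s7 
   s11   s12  s10 
 * s12   s12  s12 
(> = start, * = accepting)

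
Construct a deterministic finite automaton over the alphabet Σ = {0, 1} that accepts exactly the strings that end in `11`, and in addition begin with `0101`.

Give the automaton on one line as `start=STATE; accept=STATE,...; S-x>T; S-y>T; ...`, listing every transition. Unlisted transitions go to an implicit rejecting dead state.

Run two small machines in parallel and take their product. One (3 states) tracks how much of the suffix `11` has currently been matched; the other (6 states) tracks whether the input so far still matches the prefix `0101`. Each combined state is a pair, one component from each; accept when both components accept. Minimizing collapses redundant product states.
        0   1  
>  q0   q1  q2 
   q1   q2  q3 
   q2   q2  q2 
   q3   q4  q2 
   q4   q2  q5 
   q5   q6  q7 
   q6   q6  q5 
 * q7   q6  q7 
(> = start, * = accepting)

start=q0; accept=q7; q0-0>q1; q0-1>q2; q1-0>q2; q1-1>q3; q2-0>q2; q2-1>q2; q3-0>q4; q3-1>q2; q4-0>q2; q4-1>q5; q5-0>q6; q5-1>q7; q6-0>q6; q6-1>q5; q7-0>q6; q7-1>q7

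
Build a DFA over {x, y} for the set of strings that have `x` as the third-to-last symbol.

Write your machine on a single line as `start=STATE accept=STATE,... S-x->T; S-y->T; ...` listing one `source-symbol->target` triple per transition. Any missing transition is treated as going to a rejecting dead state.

Because acceptance depends on a position counted from the end, the machine has to buffer the most recent 3 symbols. Make each state the string of the last up-to-3 symbols read; on input `x` shift the window left and append `x`. Accept when the buffered window has length 3 and begins with `x`.
          x    y  
>  S0     S1   S2 
   S1     S3   S4 
   S2     S5   S6 
   S3     S7   S8 
   S4     S9  S10 
   S5    S11  S12 
   S6    S13  S14 
 * S7     S7   S8 
 * S8     S9  S10 
 * S9    S11  S12 
 * S10   S13  S14 
   S11    S7   S8 
   S12    S9  S10 
   S13   S11  S12 
   S14   S13  S14 
(> = start, * = accepting)

start=S0; accept=S7,S8,S9,S10; S0-x->S1; S0-y->S2; S1-x->S3; S1-y->S4; S2-x->S5; S2-y->S6; S3-x->S7; S3-y->S8; S4-x->S9; S4-y->S10; S5-x->S11; S5-y->S12; S6-x->S13; S6-y->S14; S7-x->S7; S7-y->S8; S8-x->S9; S8-y->S10; S9-x->S11; S9-y->S12; S10-x->S13; S10-y->S14; S11-x->S7; S11-y->S8; S12-x->S9; S12-y->S10; S13-x->S11; S13-y->S12; S14-x->S13; S14-y->S14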